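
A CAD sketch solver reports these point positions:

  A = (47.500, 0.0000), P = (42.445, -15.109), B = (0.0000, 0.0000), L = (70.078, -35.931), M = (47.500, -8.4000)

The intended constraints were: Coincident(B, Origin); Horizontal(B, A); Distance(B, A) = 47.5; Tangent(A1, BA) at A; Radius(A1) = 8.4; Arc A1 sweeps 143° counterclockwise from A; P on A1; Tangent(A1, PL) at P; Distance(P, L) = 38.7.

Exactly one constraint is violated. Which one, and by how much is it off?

Distance(P, L) = 38.7 — off by 4.10.

B = (0.00, 0.00) ✓; B.y = 0.00, A.y = 0.00 ✓; |BA| = 47.50 ✓; ∠(MA, AB) = 90.00° ✓; |MA| = 8.400 ✓; bearing(M→P) − bearing(M→A) = 143.0° ✓; |MP| = 8.400 ✓; ∠(MP, PL) = 90.00° ✓; |PL| = 34.60 ✗.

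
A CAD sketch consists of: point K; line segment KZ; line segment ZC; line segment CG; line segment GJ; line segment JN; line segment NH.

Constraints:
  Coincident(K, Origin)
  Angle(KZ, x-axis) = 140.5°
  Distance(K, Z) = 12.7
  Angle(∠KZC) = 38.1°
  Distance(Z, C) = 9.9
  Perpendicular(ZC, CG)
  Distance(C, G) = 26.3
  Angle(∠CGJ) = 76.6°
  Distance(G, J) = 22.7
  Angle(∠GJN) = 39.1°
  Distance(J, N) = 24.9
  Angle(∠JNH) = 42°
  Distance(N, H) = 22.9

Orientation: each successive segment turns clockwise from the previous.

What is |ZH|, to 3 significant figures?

31.5

∠GJN = 39.1° gives JN at 24.3° from the x-axis; with |JN| = 24.9, N = (0.202, -2.41). ∠JNH = 42.0° gives NH at -114° from the x-axis; with |NH| = 22.9, H = (-9.00, -23.4). Then |ZH| = |H − Z| = 31.5.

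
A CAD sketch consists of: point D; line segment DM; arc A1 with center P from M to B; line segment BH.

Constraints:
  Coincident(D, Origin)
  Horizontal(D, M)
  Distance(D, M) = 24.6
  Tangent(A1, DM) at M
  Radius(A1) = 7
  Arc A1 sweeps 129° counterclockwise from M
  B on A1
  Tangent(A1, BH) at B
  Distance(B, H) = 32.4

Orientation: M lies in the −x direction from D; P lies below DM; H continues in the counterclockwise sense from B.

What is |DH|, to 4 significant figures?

37.84

D is at the origin; DM is horizontal with |DM| = 24.6 and M on the −x side, so M = (-24.60, 0.000). Since A1 is tangent to DM there, PM ⟂ DM, so P = M + (0, -7) = (-24.60, -7.000). On A1, M sits at bearing 90° from P; a 129° counterclockwise sweep puts B at bearing 219°, so B = P + 7.0·(cos 219°, sin 219°) = (-30.04, -11.41). A1 meets BH tangentially, so PB is at right angles to BH, so BH runs along (−sin 219°, cos 219°); with |BH| = 32.4, H = (-9.650, -36.58). Then |DH| = |H − D| = 37.84.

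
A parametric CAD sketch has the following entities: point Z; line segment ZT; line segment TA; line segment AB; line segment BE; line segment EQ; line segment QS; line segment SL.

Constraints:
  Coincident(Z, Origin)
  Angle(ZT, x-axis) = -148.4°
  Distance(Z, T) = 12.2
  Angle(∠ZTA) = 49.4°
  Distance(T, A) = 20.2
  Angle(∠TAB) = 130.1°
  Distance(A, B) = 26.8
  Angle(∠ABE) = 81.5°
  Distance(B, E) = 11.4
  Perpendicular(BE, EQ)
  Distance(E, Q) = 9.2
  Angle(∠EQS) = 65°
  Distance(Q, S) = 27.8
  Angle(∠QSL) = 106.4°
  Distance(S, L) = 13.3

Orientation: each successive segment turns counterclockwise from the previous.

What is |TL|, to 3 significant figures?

62.2

∠EQS = 65.0° gives QS at -24.4° from the x-axis; with |QS| = 27.8, S = (42.5, -7.14). ∠QSL = 106.4° gives SL at 49.2° from the x-axis; with |SL| = 13.3, L = (51.1, 2.93). Then |TL| = |L − T| = 62.2.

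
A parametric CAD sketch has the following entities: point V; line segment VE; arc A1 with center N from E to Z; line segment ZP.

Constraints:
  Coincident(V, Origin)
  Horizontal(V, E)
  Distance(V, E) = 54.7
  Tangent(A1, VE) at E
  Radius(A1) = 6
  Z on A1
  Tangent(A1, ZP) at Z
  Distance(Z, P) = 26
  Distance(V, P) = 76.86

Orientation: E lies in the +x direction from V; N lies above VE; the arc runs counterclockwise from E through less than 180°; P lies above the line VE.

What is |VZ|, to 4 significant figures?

60.07

Checks: |NZ| = 6.000 ✓; ∠(NZ, ZP) = 90.00° ✓; |ZP| = 26.00 ✓; |VP| = 76.86 ✓.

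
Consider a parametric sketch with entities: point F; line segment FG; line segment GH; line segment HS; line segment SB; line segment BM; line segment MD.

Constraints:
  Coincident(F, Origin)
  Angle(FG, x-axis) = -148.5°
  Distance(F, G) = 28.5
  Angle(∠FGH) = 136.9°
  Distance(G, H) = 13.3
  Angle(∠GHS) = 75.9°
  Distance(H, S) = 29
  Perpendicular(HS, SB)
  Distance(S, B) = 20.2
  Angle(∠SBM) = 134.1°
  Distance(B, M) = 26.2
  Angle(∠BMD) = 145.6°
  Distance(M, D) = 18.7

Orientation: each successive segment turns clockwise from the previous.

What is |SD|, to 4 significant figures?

55.83

F is at the origin; FG runs at -148.5° with length 28.5, so G = (-24.30, -14.89). ∠FGH = 136.9° gives GH at 168.4° from the x-axis; with |GH| = 13.3, H = (-37.33, -12.22). ∠GHS = 75.9° gives HS at 64.30° from the x-axis; with |HS| = 29.0, S = (-24.75, 13.91). The perpendicularity gives SB at right angles to HS, so SB runs at -25.70°; with |SB| = 20.2, B = (-6.551, 5.154). ∠SBM = 134.1° gives BM at -71.60° from the x-axis; with |BM| = 26.2, M = (1.719, -19.71). ∠BMD = 145.6° gives MD at -106.0° from the x-axis; with |MD| = 18.7, D = (-3.435, -37.68). Then |SD| = |D − S| = 55.83.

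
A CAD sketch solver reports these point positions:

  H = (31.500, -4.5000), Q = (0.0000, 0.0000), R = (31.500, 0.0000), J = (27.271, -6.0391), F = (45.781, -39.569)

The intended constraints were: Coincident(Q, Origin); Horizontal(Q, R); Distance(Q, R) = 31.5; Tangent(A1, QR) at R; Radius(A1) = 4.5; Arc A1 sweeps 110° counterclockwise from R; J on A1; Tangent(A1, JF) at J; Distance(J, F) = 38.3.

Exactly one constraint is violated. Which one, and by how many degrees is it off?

Tangent(A1, JF) at J — off by 8.90°.

Q = (0.00, 0.00) ✓; Q.y = 0.00, R.y = 0.00 ✓; |QR| = 31.50 ✓; ∠(HR, RQ) = 90.00° ✓; |HR| = 4.500 ✓; bearing(H→J) − bearing(H→R) = 110.0° ✓; |HJ| = 4.500 ✓; ∠(HJ, JF) = 81.10° ✗; |JF| = 38.30 ✓.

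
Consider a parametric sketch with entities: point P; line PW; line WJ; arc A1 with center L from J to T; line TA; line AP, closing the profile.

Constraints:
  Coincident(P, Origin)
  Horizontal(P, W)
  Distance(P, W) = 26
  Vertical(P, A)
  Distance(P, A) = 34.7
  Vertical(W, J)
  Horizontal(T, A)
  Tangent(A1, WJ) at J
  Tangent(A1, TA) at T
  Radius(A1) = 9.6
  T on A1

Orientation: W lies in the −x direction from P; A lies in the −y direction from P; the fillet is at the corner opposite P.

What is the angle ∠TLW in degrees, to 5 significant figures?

159.07°

P is at the origin; P and W share the same y with |PW| = 26.0 and W on the −x side, so W = (-26.000, 0.0000). P and A share the same x with |PA| = 34.7 and A on the −y side, so A = (0.0000, -34.700). The virtual corner opposite P is at (-26.000, -34.700). A1 meets WJ tangentially, so LJ is at right angles to WJ and since A1 is tangent to TA there, LT ⟂ TA, with radius 9.6, so the center L sits 9.6 in from both sides at L = (-16.400, -25.100). That places the tangent points at J = (-26.000, -25.100) on WJ and T = (-16.400, -34.700) on TA. Then cos ∠TLW = LT·LW / (|LT||LW|), giving 159.07°.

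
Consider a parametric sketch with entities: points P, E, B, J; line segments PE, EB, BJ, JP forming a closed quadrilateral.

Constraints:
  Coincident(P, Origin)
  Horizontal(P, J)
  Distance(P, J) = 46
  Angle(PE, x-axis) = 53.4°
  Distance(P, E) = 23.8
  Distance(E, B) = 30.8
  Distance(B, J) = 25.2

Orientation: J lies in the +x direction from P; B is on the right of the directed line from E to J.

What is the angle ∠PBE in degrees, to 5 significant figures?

49.019°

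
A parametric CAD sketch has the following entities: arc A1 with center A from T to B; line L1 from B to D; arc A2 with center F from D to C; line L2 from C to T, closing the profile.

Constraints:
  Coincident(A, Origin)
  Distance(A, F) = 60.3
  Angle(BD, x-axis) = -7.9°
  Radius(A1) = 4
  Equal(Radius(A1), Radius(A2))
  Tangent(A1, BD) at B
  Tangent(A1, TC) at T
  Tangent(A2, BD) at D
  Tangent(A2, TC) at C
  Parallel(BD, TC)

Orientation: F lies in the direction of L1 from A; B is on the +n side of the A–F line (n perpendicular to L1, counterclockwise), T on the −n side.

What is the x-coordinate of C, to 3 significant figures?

59.2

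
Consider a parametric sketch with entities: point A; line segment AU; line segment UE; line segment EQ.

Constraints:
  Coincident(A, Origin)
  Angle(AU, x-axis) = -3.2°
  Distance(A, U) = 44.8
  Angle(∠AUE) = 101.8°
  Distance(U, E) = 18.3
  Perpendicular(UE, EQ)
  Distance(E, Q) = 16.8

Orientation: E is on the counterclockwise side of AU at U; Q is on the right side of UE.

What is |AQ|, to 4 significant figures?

66.58

A is at the origin; AU runs at -3.2° with length 44.8, so U = 44.8·(cos -3.2°, sin -3.2°) = (44.73, -2.501). ∠AUE = 101.8°, so UE runs at -3.2° + (180° − 101.8°) = 75.00° from the x-axis; with |UE| = 18.3, E = U + 18.3·(cos 75.00°, sin 75.00°) = (49.47, 15.18). UE is perpendicular to EQ; with |EQ| = 16.8 on the right of UE, Q = E + 16.8·(0.9659, -0.2588) = (65.69, 10.83). Then |AQ| = |Q − A| = 66.58.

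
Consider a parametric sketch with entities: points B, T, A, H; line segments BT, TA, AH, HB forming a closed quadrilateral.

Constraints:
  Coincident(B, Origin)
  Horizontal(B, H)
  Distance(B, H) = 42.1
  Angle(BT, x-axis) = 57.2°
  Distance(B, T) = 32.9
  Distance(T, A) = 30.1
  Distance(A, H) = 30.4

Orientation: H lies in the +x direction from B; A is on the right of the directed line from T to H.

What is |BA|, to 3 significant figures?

11.9

B is at the origin; B and H share the same y with |BH| = 42.1 and H in +x, so H = (42.1, 0). BT runs at 57.2° with |BT| = 32.9, so T = (17.8, 27.7). A is determined by |TA| = 30.1 and |AH| = 30.4 together: it lies at the intersection of circle(T, 30.1) and circle(H, 30.4). With |TH| = 36.8, the foot of the radical line on TH is 18.2 from T and the perpendicular offset is √(30.1² − 18.2²) = 24.0. Taking the right-of-TH solution: A = (11.8, -1.83).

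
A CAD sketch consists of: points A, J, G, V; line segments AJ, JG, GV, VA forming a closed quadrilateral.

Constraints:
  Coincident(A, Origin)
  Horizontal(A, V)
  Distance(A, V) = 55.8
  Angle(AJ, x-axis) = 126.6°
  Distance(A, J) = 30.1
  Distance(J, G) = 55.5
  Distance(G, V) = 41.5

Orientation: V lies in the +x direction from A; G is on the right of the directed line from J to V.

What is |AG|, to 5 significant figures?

25.577

A is at the origin; A and V share the same y with |AV| = 55.8 and V in +x, so V = (55.8, 0). AJ runs at 126.6° with |AJ| = 30.1, so J = (-17.946, 24.165). G is determined by |JG| = 55.5 and |GV| = 41.5 together: it lies at the intersection of circle(J, 55.5) and circle(V, 41.5). With |JV| = 77.605, the foot of the radical line on JV is 47.552 from J and the perpendicular offset is √(55.5² − 47.552²) = 28.620. Taking the right-of-JV solution: G = (18.330, -17.839).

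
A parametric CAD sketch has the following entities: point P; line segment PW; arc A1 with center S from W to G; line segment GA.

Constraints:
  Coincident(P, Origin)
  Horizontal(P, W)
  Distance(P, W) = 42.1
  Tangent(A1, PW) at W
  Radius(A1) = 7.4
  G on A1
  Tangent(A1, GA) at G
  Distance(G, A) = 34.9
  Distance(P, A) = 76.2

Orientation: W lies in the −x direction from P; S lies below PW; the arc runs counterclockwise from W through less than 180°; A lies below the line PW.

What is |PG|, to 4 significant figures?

47.79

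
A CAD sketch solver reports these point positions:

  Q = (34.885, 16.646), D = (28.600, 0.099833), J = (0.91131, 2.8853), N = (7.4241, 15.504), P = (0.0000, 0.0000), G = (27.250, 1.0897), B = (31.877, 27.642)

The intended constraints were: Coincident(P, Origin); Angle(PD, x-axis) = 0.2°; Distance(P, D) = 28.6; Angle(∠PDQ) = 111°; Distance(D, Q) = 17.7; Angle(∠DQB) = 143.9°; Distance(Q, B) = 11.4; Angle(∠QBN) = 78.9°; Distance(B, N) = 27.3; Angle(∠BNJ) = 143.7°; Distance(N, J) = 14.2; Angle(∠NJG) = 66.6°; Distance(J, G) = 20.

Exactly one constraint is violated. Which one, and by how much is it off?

Distance(J, G) = 20 — off by 6.40.

P = (0.00, 0.00) ✓; PD at 0.2000° ✓; |PD| = 28.60 ✓; ∠PDQ = 111.0° ✓; |DQ| = 17.70 ✓; ∠DQB = 143.9° ✓; |QB| = 11.40 ✓; ∠QBN = 78.90° ✓; |BN| = 27.30 ✓; ∠BNJ = 143.7° ✓; |NJ| = 14.20 ✓; ∠NJG = 66.60° ✓; |JG| = 26.40 ✗.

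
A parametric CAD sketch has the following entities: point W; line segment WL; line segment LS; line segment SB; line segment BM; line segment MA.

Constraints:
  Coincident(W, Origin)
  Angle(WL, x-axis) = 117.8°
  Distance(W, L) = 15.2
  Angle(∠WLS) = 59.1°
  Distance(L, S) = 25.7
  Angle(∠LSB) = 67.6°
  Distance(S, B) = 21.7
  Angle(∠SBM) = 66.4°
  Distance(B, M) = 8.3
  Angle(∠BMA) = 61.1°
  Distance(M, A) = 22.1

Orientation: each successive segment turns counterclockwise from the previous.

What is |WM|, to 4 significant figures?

3.999

W is at the origin; WL runs at 117.8° with length 15.2, so L = (-7.089, 13.45). ∠WLS = 59.1° gives LS at -121.3° from the x-axis; with |LS| = 25.7, S = (-20.44, -8.514). ∠LSB = 67.6° gives SB at -8.900° from the x-axis; with |SB| = 21.7, B = (0.9980, -11.87). ∠SBM = 66.4° gives BM at 104.7° from the x-axis; with |BM| = 8.3, M = (-1.108, -3.843). Then |WM| = |M − W| = 3.999.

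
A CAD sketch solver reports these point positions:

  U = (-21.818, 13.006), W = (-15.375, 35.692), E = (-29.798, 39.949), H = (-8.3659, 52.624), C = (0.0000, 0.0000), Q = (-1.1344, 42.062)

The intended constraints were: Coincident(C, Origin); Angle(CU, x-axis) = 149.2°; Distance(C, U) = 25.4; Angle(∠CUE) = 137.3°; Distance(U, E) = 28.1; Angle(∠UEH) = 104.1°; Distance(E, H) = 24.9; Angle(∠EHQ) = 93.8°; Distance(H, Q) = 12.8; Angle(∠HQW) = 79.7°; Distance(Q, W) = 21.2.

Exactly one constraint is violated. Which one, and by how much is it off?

Distance(Q, W) = 21.2 — off by 5.60.

C = (0.00, 0.00) ✓; CU at 149.2° ✓; |CU| = 25.40 ✓; ∠CUE = 137.3° ✓; |UE| = 28.10 ✓; ∠UEH = 104.1° ✓; |EH| = 24.90 ✓; ∠EHQ = 93.80° ✓; |HQ| = 12.80 ✓; ∠HQW = 79.70° ✓; |QW| = 15.60 ✗.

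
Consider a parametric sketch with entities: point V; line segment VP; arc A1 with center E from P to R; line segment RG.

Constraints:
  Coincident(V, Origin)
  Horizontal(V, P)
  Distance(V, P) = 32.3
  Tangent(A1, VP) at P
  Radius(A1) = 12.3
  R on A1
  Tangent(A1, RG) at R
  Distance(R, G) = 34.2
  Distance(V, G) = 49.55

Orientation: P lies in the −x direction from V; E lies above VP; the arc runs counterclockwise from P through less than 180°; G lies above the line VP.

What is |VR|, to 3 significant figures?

23.2

V is at the origin; VP is horizontal with |VP| = 32.3 and P on the −x side, so P = (-32.3, 0.00). Since A1 is tangent to VP there, EP ⟂ VP, so E = P + (0, 12.3) = (-32.3, 12.3). Since ER ⟂ RG (tangency), |EG| = √(12.3² + 34.2²) = 36.3 regardless of where R sits on A1. So G lies on both circle(V, 49.55) and circle(E, 36.3); the above-VP intersection is G = (-18.6, 45.9). R is the foot of the tangent from G: R = (-20.0, 11.8).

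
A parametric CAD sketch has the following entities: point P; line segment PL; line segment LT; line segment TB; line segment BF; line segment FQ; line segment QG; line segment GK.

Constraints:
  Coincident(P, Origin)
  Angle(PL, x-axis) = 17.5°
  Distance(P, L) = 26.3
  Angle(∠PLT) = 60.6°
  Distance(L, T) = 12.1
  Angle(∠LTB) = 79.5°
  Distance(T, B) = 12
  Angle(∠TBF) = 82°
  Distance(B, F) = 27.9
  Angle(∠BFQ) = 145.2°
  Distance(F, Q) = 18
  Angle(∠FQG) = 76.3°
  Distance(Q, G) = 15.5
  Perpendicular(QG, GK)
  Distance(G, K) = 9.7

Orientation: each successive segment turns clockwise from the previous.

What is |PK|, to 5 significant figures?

38.532

P is at the origin; PL runs at 17.5° with length 26.3, so L = (25.083, 7.9086). ∠PLT = 60.6° gives LT at -101.90° from the x-axis; with |LT| = 12.1, T = (22.588, -3.9314). ∠LTB = 79.5° gives TB at 157.60° from the x-axis; with |TB| = 12.0, B = (11.493, 0.64145). ∠TBF = 82.0° gives BF at 59.600° from the x-axis; with |BF| = 27.9, F = (25.611, 24.706). ∠BFQ = 145.2° gives FQ at 24.800° from the x-axis; with |FQ| = 18.0, Q = (41.951, 32.256). ∠FQG = 76.3° gives QG at -78.900° from the x-axis; with |QG| = 15.5, G = (44.936, 17.046). The perpendicularity gives GK at right angles to QG, so GK runs at -168.90°; with |GK| = 9.7, K = (35.417, 15.178). Then |PK| = |K − P| = 38.532.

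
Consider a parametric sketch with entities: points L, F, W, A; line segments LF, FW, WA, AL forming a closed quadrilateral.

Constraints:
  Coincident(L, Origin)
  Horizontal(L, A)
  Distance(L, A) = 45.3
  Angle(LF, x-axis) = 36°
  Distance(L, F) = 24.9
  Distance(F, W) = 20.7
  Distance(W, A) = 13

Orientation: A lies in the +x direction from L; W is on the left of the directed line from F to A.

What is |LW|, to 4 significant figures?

42.47

Checks: |FW| = 20.70 ✓; |WA| = 13.00 ✓.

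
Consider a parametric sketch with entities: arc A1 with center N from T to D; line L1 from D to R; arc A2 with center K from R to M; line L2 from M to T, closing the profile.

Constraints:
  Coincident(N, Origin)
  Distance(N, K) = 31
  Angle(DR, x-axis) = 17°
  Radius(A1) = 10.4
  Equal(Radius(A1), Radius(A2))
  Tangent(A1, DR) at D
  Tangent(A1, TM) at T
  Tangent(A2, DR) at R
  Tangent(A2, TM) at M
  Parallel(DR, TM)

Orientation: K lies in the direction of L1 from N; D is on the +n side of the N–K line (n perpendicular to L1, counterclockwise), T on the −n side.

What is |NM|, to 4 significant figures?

32.70

The slot axis is L1's direction at 17.0°, so u = (cos 17.0°, sin 17.0°) = (0.9563, 0.2924) and n = (−sin 17.0°, cos 17.0°) = (-0.2924, 0.9563). N is at the origin and K lies 31.0 along u from N, so K = 31.0·u = (29.65, 9.064). Tangency of A1 to both parallel lines with radius 10.4 puts D and T at N ± 10.4·n: D = (-3.041, 9.946), T = (3.041, -9.946). Equal radii place R and M the same way about K: R = K + 10.4·n = (26.60, 19.01), M = K − 10.4·n = (32.69, -0.8820). Then |NM| = |M − N| = 32.70.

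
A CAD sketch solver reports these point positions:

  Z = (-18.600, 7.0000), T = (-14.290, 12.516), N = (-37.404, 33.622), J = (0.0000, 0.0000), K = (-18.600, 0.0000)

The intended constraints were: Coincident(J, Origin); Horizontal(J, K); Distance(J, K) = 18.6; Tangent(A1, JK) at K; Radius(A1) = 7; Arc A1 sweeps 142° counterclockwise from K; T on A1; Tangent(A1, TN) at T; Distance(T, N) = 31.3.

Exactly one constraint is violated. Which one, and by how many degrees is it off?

Tangent(A1, TN) at T — off by 4.40°.

J = (0.00, 0.00) ✓; J.y = 0.00, K.y = 0.00 ✓; |JK| = 18.60 ✓; ∠(ZK, KJ) = 90.00° ✓; |ZK| = 7.000 ✓; bearing(Z→T) − bearing(Z→K) = 142.0° ✓; |ZT| = 7.000 ✓; ∠(ZT, TN) = 94.40° ✗; |TN| = 31.30 ✓.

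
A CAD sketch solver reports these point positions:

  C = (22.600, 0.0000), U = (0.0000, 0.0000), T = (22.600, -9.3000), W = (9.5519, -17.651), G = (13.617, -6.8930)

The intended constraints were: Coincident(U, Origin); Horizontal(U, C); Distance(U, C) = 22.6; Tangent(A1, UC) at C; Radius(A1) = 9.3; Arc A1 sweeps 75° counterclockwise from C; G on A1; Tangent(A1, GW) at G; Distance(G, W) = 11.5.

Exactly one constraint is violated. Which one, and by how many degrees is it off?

Tangent(A1, GW) at G — off by 5.70°.

U = (0.00, 0.00) ✓; U.y = 0.00, C.y = 0.00 ✓; |UC| = 22.60 ✓; ∠(TC, CU) = 90.00° ✓; |TC| = 9.300 ✓; bearing(T→G) − bearing(T→C) = 75.00° ✓; |TG| = 9.300 ✓; ∠(TG, GW) = 95.70° ✗; |GW| = 11.50 ✓.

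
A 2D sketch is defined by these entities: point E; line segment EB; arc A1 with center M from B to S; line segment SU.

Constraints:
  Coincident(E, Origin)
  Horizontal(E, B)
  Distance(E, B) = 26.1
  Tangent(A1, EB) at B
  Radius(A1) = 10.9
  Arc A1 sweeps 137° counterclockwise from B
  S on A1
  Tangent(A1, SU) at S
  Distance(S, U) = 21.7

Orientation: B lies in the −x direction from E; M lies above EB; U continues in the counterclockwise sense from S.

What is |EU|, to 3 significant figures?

48.2

E is at the origin; E and B share the same y with |EB| = 26.1 and B on the −x side, so B = (-26.1, 0.00). Tangency of A1 to EB means the radius MB is perpendicular to EB, so M = B + (0, 10.9) = (-26.1, 10.9). On A1, B sits at bearing -90° from M; a 137° counterclockwise sweep puts S at bearing 47°, so S = M + 10.9·(cos 47°, sin 47°) = (-18.7, 18.9). A1 meets SU tangentially, so MS is at right angles to SU, so SU runs along (−sin 47°, cos 47°); with |SU| = 21.7, U = (-34.5, 33.7). Then |EU| = |U − E| = 48.2.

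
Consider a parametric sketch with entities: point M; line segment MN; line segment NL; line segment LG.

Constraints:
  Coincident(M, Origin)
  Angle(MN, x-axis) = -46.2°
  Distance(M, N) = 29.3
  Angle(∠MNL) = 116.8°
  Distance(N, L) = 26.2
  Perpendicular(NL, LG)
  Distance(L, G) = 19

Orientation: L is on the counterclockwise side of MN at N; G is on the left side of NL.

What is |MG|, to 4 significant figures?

40.05

M is at the origin; MN runs at -46.2° with length 29.3, so N = 29.3·(cos -46.2°, sin -46.2°) = (20.28, -21.15). ∠MNL = 116.8°, so NL runs at -46.2° + (180° − 116.8°) = 17.00° from the x-axis; with |NL| = 26.2, L = N + 26.2·(cos 17.00°, sin 17.00°) = (45.33, -13.49). NL ⟂ LG; with |LG| = 19.0 on the left of NL, G = L + 19.0·(-0.2924, 0.9563) = (39.78, 4.682). Then |MG| = |G − M| = 40.05.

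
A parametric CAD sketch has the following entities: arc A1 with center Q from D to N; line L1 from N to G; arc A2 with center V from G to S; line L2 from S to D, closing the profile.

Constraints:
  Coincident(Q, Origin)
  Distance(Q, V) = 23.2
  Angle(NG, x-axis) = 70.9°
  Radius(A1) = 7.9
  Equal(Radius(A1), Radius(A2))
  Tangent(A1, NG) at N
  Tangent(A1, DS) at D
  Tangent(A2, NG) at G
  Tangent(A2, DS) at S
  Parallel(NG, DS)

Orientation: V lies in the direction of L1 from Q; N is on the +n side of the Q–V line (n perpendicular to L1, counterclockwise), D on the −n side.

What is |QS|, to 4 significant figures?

24.51

Tangency of A1 to both parallel lines with radius 7.9 puts N and D at Q ± 7.9·n: N = (-7.465, 2.585), D = (7.465, -2.585). Equal radii place G and S the same way about V: G = V + 7.9·n = (0.1264, 24.51), S = V − 7.9·n = (15.06, 19.34). Then |QS| = |S − Q| = 24.51.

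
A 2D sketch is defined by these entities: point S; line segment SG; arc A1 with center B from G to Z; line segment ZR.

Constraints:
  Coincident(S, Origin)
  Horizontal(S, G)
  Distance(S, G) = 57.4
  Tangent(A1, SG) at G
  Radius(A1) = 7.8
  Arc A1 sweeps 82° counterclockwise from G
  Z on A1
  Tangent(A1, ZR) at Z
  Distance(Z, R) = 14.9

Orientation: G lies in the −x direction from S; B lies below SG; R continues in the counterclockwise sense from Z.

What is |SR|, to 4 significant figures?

70.54

On A1, G sits at bearing 90° from B; an 82° counterclockwise sweep puts Z at bearing 172°, so Z = B + 7.8·(cos 172°, sin 172°) = (-65.12, -6.714). A1 meets ZR tangentially, so BZ is at right angles to ZR, so ZR runs along (−sin 172°, cos 172°); with |ZR| = 14.9, R = (-67.20, -21.47). Then |SR| = |R − S| = 70.54.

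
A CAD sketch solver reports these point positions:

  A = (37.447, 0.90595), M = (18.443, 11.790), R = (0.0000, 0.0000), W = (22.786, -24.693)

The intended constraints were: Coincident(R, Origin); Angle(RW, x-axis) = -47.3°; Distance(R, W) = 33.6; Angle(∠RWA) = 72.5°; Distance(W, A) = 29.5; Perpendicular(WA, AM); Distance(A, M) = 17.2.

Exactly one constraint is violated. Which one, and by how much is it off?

Distance(A, M) = 17.2 — off by 4.70.

R = (0.00, 0.00) ✓; RW at -47.30° ✓; |RW| = 33.60 ✓; ∠RWA = 72.50° ✓; |WA| = 29.50 ✓; ∠(WA, AM) = 90.00° ✓; |AM| = 21.90 ✗.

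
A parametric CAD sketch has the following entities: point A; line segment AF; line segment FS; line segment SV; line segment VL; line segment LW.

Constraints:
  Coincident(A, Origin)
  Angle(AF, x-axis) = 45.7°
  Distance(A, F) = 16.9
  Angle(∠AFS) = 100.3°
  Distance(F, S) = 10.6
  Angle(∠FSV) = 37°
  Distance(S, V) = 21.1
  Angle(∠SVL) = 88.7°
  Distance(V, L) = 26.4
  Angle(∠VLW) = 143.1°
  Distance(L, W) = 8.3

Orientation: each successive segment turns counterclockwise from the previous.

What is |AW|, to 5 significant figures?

38.396

∠SVL = 88.7° gives VL at -0.30000° from the x-axis; with |VL| = 26.4, L = (31.473, -0.49444). ∠VLW = 143.1° gives LW at 36.600° from the x-axis; with |LW| = 8.3, W = (38.137, 4.4542). Then |AW| = |W − A| = 38.396.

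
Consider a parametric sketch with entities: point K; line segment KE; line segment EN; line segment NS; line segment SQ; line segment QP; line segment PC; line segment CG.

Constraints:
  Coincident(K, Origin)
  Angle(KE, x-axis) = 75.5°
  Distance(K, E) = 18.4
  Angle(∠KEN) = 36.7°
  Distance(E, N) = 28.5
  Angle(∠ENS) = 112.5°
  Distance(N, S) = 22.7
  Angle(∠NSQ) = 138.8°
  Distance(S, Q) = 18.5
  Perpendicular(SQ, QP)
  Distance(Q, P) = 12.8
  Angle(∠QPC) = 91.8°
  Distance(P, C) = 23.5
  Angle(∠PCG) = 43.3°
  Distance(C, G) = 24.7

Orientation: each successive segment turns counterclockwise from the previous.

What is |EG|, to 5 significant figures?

50.230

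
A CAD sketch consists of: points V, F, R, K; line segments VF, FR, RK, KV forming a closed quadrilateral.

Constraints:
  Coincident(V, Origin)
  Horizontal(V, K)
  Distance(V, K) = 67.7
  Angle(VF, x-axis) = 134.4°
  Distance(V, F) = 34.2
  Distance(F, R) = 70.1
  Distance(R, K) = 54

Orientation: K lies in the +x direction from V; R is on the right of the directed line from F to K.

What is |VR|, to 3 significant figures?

36.0

Checks: |FR| = 70.10 ✓; |RK| = 54.00 ✓.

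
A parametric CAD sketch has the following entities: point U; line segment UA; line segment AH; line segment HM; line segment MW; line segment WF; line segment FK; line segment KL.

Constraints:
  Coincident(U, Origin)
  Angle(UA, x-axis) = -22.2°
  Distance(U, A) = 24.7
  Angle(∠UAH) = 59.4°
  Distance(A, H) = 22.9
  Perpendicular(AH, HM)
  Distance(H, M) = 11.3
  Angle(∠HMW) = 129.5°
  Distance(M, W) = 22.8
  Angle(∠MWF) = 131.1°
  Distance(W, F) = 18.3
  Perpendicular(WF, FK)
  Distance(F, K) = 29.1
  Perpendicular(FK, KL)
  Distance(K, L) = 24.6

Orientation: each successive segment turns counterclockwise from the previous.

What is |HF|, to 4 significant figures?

42.32

∠HMW = 129.5° gives MW at -121.1° from the x-axis; with |MW| = 22.8, W = (-3.432, -7.852). ∠MWF = 131.1° gives WF at -72.20° from the x-axis; with |WF| = 18.3, F = (2.162, -25.28). Then |HF| = |F − H| = 42.32.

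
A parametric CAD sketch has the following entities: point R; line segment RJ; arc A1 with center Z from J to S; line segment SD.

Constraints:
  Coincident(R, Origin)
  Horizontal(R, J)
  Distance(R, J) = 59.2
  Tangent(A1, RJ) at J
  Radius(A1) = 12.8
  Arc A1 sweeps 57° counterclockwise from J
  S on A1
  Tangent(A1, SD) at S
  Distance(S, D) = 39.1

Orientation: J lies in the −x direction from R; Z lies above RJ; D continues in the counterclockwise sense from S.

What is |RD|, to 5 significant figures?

47.220

On A1, J sits at bearing -90° from Z; a 57° counterclockwise sweep puts S at bearing -33°, so S = Z + 12.8·(cos -33°, sin -33°) = (-48.465, 5.8286). Since A1 is tangent to SD there, ZS ⟂ SD, so SD runs along (−sin -33°, cos -33°); with |SD| = 39.1, D = (-27.170, 38.621). Then |RD| = |D − R| = 47.220.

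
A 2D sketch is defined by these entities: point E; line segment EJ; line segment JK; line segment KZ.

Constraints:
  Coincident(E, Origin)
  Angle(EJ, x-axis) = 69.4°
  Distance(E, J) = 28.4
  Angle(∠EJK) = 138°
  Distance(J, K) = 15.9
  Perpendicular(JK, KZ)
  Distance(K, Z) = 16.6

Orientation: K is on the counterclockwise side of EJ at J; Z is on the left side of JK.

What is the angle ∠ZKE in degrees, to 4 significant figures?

62.82°

E is at the origin; EJ runs at 69.4° with length 28.4, so J = 28.4·(cos 69.4°, sin 69.4°) = (9.992, 26.58). ∠EJK = 138.0°, so JK runs at 69.4° + (180° − 138.0°) = 111.4° from the x-axis; with |JK| = 15.9, K = J + 15.9·(cos 111.4°, sin 111.4°) = (4.191, 41.39). JK ⟂ KZ; with |KZ| = 16.6 on the left of JK, Z = K + 16.6·(-0.9311, -0.3649) = (-11.26, 35.33). Then cos ∠ZKE = KZ·KE / (|KZ||KE|), giving 62.82°.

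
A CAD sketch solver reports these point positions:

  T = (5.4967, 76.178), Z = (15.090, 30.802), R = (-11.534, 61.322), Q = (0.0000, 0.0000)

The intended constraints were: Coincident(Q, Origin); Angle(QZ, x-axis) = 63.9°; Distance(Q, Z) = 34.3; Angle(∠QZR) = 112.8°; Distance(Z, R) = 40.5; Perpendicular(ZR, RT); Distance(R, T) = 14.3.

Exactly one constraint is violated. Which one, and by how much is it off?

Distance(R, T) = 14.3 — off by 8.30.

Q = (0.00, 0.00) ✓; QZ at 63.90° ✓; |QZ| = 34.30 ✓; ∠QZR = 112.8° ✓; |ZR| = 40.50 ✓; ∠(ZR, RT) = 90.00° ✓; |RT| = 22.60 ✗.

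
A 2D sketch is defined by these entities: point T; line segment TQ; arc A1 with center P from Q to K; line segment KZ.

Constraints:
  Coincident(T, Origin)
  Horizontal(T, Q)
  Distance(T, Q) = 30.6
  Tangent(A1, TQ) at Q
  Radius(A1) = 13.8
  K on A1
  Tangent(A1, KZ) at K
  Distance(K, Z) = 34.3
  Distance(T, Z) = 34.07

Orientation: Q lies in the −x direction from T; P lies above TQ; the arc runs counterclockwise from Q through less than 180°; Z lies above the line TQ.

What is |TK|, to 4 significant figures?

20.16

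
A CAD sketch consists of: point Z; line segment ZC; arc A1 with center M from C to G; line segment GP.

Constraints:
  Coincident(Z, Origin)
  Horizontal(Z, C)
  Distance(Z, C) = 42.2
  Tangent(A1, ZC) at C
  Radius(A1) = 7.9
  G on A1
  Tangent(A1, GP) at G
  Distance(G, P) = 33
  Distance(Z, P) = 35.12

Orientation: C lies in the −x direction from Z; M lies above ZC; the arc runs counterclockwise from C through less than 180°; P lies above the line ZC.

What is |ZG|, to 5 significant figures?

35.842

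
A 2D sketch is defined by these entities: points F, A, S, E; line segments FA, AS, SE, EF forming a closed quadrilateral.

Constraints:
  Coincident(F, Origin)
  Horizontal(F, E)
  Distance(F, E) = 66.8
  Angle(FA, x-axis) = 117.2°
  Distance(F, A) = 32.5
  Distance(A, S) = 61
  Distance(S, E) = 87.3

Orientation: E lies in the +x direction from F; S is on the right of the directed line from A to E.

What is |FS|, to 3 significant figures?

35.2

Checks: |AS| = 61.00 ✓; |SE| = 87.30 ✓.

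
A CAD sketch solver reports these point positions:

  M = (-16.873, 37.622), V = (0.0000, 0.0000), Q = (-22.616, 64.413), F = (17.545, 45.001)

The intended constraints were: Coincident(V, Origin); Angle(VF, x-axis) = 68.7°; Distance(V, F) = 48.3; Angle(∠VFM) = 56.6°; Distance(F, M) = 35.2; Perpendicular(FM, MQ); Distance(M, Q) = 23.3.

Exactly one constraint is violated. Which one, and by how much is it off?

Distance(M, Q) = 23.3 — off by 4.10.

V = (0.00, 0.00) ✓; VF at 68.70° ✓; |VF| = 48.30 ✓; ∠VFM = 56.60° ✓; |FM| = 35.20 ✓; ∠(FM, MQ) = 90.00° ✓; |MQ| = 27.40 ✗.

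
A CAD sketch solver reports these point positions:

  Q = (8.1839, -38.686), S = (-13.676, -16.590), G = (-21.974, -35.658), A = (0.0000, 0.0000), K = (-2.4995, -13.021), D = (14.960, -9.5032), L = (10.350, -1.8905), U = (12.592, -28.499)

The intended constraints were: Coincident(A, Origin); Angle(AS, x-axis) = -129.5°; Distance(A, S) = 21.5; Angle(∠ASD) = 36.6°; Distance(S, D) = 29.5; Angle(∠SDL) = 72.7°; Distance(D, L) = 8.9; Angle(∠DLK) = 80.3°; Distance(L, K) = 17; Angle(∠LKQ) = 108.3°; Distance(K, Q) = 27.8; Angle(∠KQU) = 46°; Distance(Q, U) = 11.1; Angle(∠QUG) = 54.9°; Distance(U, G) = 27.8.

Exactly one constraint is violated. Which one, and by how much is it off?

Distance(U, G) = 27.8 — off by 7.50.

A = (0.00, 0.00) ✓; AS at -129.5° ✓; |AS| = 21.50 ✓; ∠ASD = 36.60° ✓; |SD| = 29.50 ✓; ∠SDL = 72.70° ✓; |DL| = 8.900 ✓; ∠DLK = 80.30° ✓; |LK| = 17.00 ✓; ∠LKQ = 108.3° ✓; |KQ| = 27.80 ✓; ∠KQU = 46.00° ✓; |QU| = 11.10 ✓; ∠QUG = 54.90° ✓; |UG| = 35.30 ✗.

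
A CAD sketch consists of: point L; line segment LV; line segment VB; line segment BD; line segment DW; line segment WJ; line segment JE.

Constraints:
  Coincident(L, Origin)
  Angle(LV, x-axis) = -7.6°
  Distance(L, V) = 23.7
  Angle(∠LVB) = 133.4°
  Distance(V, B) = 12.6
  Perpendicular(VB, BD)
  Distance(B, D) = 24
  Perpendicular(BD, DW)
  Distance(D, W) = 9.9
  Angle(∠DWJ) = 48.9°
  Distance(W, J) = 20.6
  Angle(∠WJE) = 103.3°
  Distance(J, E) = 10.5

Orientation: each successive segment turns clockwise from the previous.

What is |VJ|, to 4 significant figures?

18.32

BD is perpendicular to DW, so DW runs at 125.8°; with |DW| = 9.9, W = (5.606, -19.36). ∠DWJ = 48.9° gives WJ at -5.300° from the x-axis; with |WJ| = 20.6, J = (26.12, -21.27). Then |VJ| = |J − V| = 18.32.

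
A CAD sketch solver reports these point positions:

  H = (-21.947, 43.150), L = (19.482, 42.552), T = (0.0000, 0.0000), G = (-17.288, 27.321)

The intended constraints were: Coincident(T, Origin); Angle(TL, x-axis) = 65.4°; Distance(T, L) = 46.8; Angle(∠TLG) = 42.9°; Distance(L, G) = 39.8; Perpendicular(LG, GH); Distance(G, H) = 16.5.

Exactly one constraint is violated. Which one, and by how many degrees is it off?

Perpendicular(LG, GH) — off by 6.10°.

T = (0.00, 0.00) ✓; TL at 65.40° ✓; |TL| = 46.80 ✓; ∠TLG = 42.90° ✓; |LG| = 39.80 ✓; ∠(LG, GH) = 96.10° ✗; |GH| = 16.50 ✓.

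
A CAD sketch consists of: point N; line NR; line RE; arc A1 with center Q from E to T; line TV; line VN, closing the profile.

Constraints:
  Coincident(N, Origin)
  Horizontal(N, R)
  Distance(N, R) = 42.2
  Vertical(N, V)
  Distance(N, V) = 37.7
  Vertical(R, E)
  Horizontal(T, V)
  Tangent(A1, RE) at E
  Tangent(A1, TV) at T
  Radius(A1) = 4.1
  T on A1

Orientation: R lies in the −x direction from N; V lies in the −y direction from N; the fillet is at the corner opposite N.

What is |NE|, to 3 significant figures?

53.9

N is at the origin; NR is horizontal with |NR| = 42.2 and R on the −x side, so R = (-42.2, 0.00). N and V share the same x with |NV| = 37.7 and V on the −y side, so V = (0.00, -37.7). The virtual corner opposite N is at (-42.2, -37.7). Tangency of A1 to RE means the radius QE is perpendicular to RE and the tangent condition forces QT to be normal to TV, with radius 4.1, so the center Q sits 4.1 in from both sides at Q = (-38.1, -33.6). That places the tangent points at E = (-42.2, -33.6) on RE and T = (-38.1, -37.7) on TV. Then |NE| = |E − N| = 53.9.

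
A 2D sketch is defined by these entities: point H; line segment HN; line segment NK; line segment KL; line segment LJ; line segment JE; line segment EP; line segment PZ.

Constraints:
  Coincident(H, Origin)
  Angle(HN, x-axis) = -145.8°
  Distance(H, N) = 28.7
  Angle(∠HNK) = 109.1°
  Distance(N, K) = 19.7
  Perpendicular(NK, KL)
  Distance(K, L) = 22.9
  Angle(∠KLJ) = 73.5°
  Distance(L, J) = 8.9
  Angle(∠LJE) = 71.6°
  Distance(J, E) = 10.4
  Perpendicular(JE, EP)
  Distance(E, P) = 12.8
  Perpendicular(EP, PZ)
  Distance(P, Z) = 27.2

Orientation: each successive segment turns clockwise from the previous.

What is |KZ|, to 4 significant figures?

42.17

JE is perpendicular to EP, so EP runs at 108.4°; with |EP| = 12.8, P = (-34.42, 15.74). EP is perpendicular to PZ, so PZ runs at 18.40°; with |PZ| = 27.2, Z = (-8.614, 24.32). Then |KZ| = |Z − K| = 42.17.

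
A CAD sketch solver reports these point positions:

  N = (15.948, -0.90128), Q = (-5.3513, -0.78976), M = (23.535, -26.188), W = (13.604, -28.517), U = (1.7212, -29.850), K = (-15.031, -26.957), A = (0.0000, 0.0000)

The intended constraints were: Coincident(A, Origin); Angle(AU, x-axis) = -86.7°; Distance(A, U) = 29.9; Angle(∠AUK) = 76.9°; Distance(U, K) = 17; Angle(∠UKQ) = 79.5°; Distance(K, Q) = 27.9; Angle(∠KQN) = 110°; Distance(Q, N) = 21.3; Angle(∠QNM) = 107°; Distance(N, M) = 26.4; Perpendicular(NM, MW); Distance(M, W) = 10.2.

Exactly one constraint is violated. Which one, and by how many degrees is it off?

Perpendicular(NM, MW) — off by 3.50°.

A = (0.00, 0.00) ✓; AU at -86.70° ✓; |AU| = 29.90 ✓; ∠AUK = 76.90° ✓; |UK| = 17.00 ✓; ∠UKQ = 79.50° ✓; |KQ| = 27.90 ✓; ∠KQN = 110.0° ✓; |QN| = 21.30 ✓; ∠QNM = 107.0° ✓; |NM| = 26.40 ✓; ∠(NM, MW) = 93.50° ✗; |MW| = 10.20 ✓.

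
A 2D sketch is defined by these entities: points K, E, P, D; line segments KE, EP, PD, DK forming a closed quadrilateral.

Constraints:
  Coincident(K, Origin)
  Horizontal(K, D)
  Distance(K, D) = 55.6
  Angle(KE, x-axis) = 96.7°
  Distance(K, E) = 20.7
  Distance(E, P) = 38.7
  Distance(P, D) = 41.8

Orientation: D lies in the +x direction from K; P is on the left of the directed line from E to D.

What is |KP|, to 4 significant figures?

48.61

K is at the origin; KD is horizontal with |KD| = 55.6 and D in +x, so D = (55.6, 0). KE runs at 96.7° with |KE| = 20.7, so E = (-2.415, 20.56). P is determined by |EP| = 38.7 and |PD| = 41.8 together: it lies at the intersection of circle(E, 38.7) and circle(D, 41.8). With |ED| = 61.55, the foot of the radical line on ED is 28.75 from E and the perpendicular offset is √(38.7² − 28.75²) = 25.91. Taking the left-of-ED solution: P = (33.34, 35.38).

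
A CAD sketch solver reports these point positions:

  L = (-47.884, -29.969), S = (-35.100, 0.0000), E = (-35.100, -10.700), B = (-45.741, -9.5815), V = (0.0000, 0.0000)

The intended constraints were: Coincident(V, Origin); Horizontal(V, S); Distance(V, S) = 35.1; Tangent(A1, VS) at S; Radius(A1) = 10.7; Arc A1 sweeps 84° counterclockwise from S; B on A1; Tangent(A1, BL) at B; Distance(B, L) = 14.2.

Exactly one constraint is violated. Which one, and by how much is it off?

Distance(B, L) = 14.2 — off by 6.30.

V = (0.00, 0.00) ✓; V.y = 0.00, S.y = 0.00 ✓; |VS| = 35.10 ✓; ∠(ES, SV) = 90.00° ✓; |ES| = 10.70 ✓; bearing(E→B) − bearing(E→S) = 84.00° ✓; |EB| = 10.70 ✓; ∠(EB, BL) = 90.00° ✓; |BL| = 20.50 ✗.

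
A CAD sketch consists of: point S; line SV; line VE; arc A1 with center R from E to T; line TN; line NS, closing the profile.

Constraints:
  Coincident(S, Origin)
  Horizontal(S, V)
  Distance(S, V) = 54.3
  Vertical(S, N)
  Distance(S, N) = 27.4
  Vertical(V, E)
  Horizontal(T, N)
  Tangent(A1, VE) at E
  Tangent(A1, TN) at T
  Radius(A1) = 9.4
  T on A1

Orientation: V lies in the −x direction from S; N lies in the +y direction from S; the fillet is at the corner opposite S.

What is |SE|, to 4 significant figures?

57.21

S is at the origin; SV is horizontal with |SV| = 54.3 and V on the −x side, so V = (-54.30, 0.000). S and N share the same x with |SN| = 27.4 and N on the +y side, so N = (0.000, 27.40). The virtual corner opposite S is at (-54.30, 27.40). The tangent condition forces RE to be normal to VE and A1 meets TN tangentially, so RT is at right angles to TN, with radius 9.4, so the center R sits 9.4 in from both sides at R = (-44.90, 18.00). That places the tangent points at E = (-54.30, 18.00) on VE and T = (-44.90, 27.40) on TN. Then |SE| = |E − S| = 57.21.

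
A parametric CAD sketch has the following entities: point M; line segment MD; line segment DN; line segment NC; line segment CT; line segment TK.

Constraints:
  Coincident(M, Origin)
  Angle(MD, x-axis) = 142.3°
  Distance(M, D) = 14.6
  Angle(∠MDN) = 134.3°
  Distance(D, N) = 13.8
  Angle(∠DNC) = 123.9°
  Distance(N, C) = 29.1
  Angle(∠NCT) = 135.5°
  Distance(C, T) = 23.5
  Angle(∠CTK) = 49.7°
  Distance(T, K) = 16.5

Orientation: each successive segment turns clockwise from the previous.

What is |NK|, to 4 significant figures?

34.48

M is at the origin; MD runs at 142.3° with length 14.6, so D = (-11.55, 8.928). ∠MDN = 134.3° gives DN at 96.60° from the x-axis; with |DN| = 13.8, N = (-13.14, 22.64). ∠DNC = 123.9° gives NC at 40.50° from the x-axis; with |NC| = 29.1, C = (8.990, 41.54). ∠NCT = 135.5° gives CT at -4.000° from the x-axis; with |CT| = 23.5, T = (32.43, 39.90). ∠CTK = 49.7° gives TK at -134.3° from the x-axis; with |TK| = 16.5, K = (20.91, 28.09). Then |NK| = |K − N| = 34.48.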